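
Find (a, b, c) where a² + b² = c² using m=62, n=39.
(2323, 4836, 5365)

Euclid's formula: a = m² - n², b = 2mn, c = m² + n²
m = 62, n = 39
a = 62² - 39² = 3844 - 1521 = 2323
b = 2 × 62 × 39 = 4836
c = 62² + 39² = 3844 + 1521 = 5365
Verification: 2323² + 4836² = 5396329 + 23386896 = 28783225 = 5365² ✓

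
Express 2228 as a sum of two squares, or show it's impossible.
28² + 38² (a=28, b=38)

Factorization: 2228 = 2^2 × 557
By Fermat: n is sum of two squares iff every prime p ≡ 3 (mod 4) appears to even power.
All primes ≡ 3 (mod 4) appear to even power.
Search a = 0, 1, 2, … for 2228 - a² a perfect square: first hit at a = 28: 2228 - 784 = 1444 = 38².
2228 = 28² + 38² = 784 + 1444 ✓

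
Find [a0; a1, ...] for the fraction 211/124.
[1; 1, 2, 2, 1, 5, 2]

Euclidean algorithm steps:
211 = 1 × 124 + 87
124 = 1 × 87 + 37
87 = 2 × 37 + 13
37 = 2 × 13 + 11
13 = 1 × 11 + 2
11 = 5 × 2 + 1
2 = 2 × 1 + 0
Continued fraction: [1; 1, 2, 2, 1, 5, 2]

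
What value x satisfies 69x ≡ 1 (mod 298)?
203

gcd(69, 298) = 1, so the inverse exists.
Extended Euclidean algorithm on (298, 69):
298 = 4 × 69 + 22  ⟹  22 = (1)·298 + (-4)·69
69 = 3 × 22 + 3  ⟹  3 = (-3)·298 + (13)·69
22 = 7 × 3 + 1  ⟹  1 = (22)·298 + (-95)·69
So (-95)·69 ≡ 1 (mod 298), i.e. 69^(-1) ≡ -95 ≡ 203 (mod 298).
Check: 69 × 203 = 14007 ≡ 1 (mod 298)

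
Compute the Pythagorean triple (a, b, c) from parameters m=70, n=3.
(4891, 420, 4909)

Euclid's formula: a = m² - n², b = 2mn, c = m² + n²
m = 70, n = 3
a = 70² - 3² = 4900 - 9 = 4891
b = 2 × 70 × 3 = 420
c = 70² + 3² = 4900 + 9 = 4909
Verification: 4891² + 420² = 23921881 + 176400 = 24098281 = 4909² ✓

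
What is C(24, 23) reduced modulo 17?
7

Using Lucas' theorem:
Write n=24 and k=23 in base 17:
n in base 17: [1, 7]
k in base 17: [1, 6]
C(24,23) mod 17 = ∏ C(n_i, k_i) mod 17
Digit binomials (mod 17): C(1,1) = 1; C(7,6) = 7
Product: 1 × 7 = 7 ≡ 7 (mod 17)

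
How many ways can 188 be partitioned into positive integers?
1398341745571

p(n) counts ways to write n as a sum of positive integers (order ignored).
Euler's pentagonal recurrence: p(k) = p(k-1) + p(k-2) - p(k-5) - p(k-7) + p(k-12) + p(k-15) - ... (offsets j(3j∓1)/2, signs ++--, p(0)=1, p(<0)=0).
DP table for k = 0..187: p(0)=1, p(1)=1, p(2)=2, p(3)=3, p(4)=5, p(5)=7, p(6)=11, p(7)=15, p(8)=22, p(9)=30, p(10)=42, p(11)=56, p(12)=77, p(13)=101, p(14)=135, p(15)=176, p(16)=231, p(17)=297, p(18)=385, p(19)=490, p(20)=627, p(21)=792, p(22)=1002, p(23)=1255, p(24)=1575, p(25)=1958, p(26)=2436, p(27)=3010, p(28)=3718, p(29)=4565, p(30)=5604, p(31)=6842, p(32)=8349, p(33)=10143, p(34)=12310, p(35)=14883, p(36)=17977, p(37)=21637, p(38)=26015, p(39)=31185, p(40)=37338, p(41)=44583, p(42)=53174, p(43)=63261, p(44)=75175, p(45)=89134, p(46)=105558, p(47)=124754, p(48)=147273, p(49)=173525, p(50)=204226, p(51)=239943, p(52)=281589, p(53)=329931, p(54)=386155, p(55)=451276, p(56)=526823, p(57)=614154, p(58)=715220, p(59)=831820, p(60)=966467, p(61)=1121505, p(62)=1300156, p(63)=1505499, p(64)=1741630, p(65)=2012558, p(66)=2323520, p(67)=2679689, p(68)=3087735, p(69)=3554345, p(70)=4087968, p(71)=4697205, p(72)=5392783, p(73)=6185689, p(74)=7089500, p(75)=8118264, p(76)=9289091, p(77)=10619863, p(78)=12132164, p(79)=13848650, p(80)=15796476, p(81)=18004327, p(82)=20506255, p(83)=23338469, p(84)=26543660, p(85)=30167357, p(86)=34262962, p(87)=38887673, p(88)=44108109, p(89)=49995925, p(90)=56634173, p(91)=64112359, p(92)=72533807, p(93)=82010177, p(94)=92669720, p(95)=104651419, p(96)=118114304, p(97)=133230930, p(98)=150198136, p(99)=169229875, p(100)=190569292, p(101)=214481126, p(102)=241265379, p(103)=271248950, p(104)=304801365, p(105)=342325709, p(106)=384276336, p(107)=431149389, p(108)=483502844, p(109)=541946240, p(110)=607163746, p(111)=679903203, p(112)=761002156, p(113)=851376628, p(114)=952050665, p(115)=1064144451, p(116)=1188908248, p(117)=1327710076, p(118)=1482074143, p(119)=1653668665, p(120)=1844349560, p(121)=2056148051, p(122)=2291320912, p(123)=2552338241, p(124)=2841940500, p(125)=3163127352, p(126)=3519222692, p(127)=3913864295, p(128)=4351078600, p(129)=4835271870, p(130)=5371315400, p(131)=5964539504, p(132)=6620830889, p(133)=7346629512, p(134)=8149040695, p(135)=9035836076, p(136)=10015581680, p(137)=11097645016, p(138)=12292341831, p(139)=13610949895, p(140)=15065878135, p(141)=16670689208, p(142)=18440293320, p(143)=20390982757, p(144)=22540654445, p(145)=24908858009, p(146)=27517052599, p(147)=30388671978, p(148)=33549419497, p(149)=37027355200, p(150)=40853235313, p(151)=45060624582, p(152)=49686288421, p(153)=54770336324, p(154)=60356673280, p(155)=66493182097, p(156)=73232243759, p(157)=80630964769, p(158)=88751778802, p(159)=97662728555, p(160)=107438159466, p(161)=118159068427, p(162)=129913904637, p(163)=142798995930, p(164)=156919475295, p(165)=172389800255, p(166)=189334822579, p(167)=207890420102, p(168)=228204732751, p(169)=250438925115, p(170)=274768617130, p(171)=301384802048, p(172)=330495499613, p(173)=362326859895, p(174)=397125074750, p(175)=435157697830, p(176)=476715857290, p(177)=522115831195, p(178)=571701605655, p(179)=625846753120, p(180)=684957390936, p(181)=749474411781, p(182)=819876908323, p(183)=896684817527, p(184)=980462880430, p(185)=1071823774337, p(186)=1171432692373, p(187)=1280011042268.
Final step: p(188) = p(187) + p(186) - p(183) - p(181) + p(176) + p(173) - p(166) - p(162) + p(153) + p(148) - p(137) - p(131) + p(118) + p(111) - p(96) - p(88) + p(71) + p(62) - p(43) - p(33) + p(12) + p(1)
= 1280011042268 + 1171432692373 - 896684817527 - 749474411781 + 476715857290 + 362326859895 - 189334822579 - 129913904637 + 54770336324 + 33549419497 - 11097645016 - 5964539504 + 1482074143 + 679903203 - 118114304 - 44108109 + 4697205 + 1300156 - 63261 - 10143 + 77 + 1
= 1398341745571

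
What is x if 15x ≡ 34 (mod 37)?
x ≡ 22 (mod 37)

gcd(15, 37) = 1, which divides 34, so solutions exist.
Find 15^(-1) mod 37 by the extended Euclidean algorithm:
37 = 2 × 15 + 7  ⟹  7 = (1)·37 + (-2)·15
15 = 2 × 7 + 1  ⟹  1 = (-2)·37 + (5)·15
So (5)·15 ≡ 1 (mod 37), i.e. 15^(-1) ≡ 5 (mod 37).
x ≡ 5 × 34 = 170 ≡ 22 (mod 37).
Check: 15 × 22 = 330 ≡ 34 (mod 37).
Unique solution: x ≡ 22 (mod 37)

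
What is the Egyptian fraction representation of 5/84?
1/17 + 1/1428

Greedy algorithm:
5/84: ceiling(84/5) = 17, use 1/17
1/1428: ceiling(1428/1) = 1428, use 1/1428
Result: 5/84 = 1/17 + 1/1428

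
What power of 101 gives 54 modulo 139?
2

Baby-step giant-step with step n = ⌈√139⌉ = 12.
Baby steps 101^j mod 139 (j:value) for j=0..11: 0:1, 1:101, 2:54, 3:33, 4:136, 5:114, 6:116, 7:40, 8:9, 9:75, 10:69, 11:19.
h = 54 is already in the table at j=2, so x = 2.
Check: 101^2 ≡ 54 (mod 139).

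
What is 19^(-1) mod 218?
23

gcd(19, 218) = 1, so the inverse exists.
Extended Euclidean algorithm on (218, 19):
218 = 11 × 19 + 9  ⟹  9 = (1)·218 + (-11)·19
19 = 2 × 9 + 1  ⟹  1 = (-2)·218 + (23)·19
So (23)·19 ≡ 1 (mod 218), i.e. 19^(-1) ≡ 23 (mod 218).
Check: 19 × 23 = 437 ≡ 1 (mod 218)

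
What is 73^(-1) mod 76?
25

gcd(73, 76) = 1, so the inverse exists.
Extended Euclidean algorithm on (76, 73):
76 = 1 × 73 + 3  ⟹  3 = (1)·76 + (-1)·73
73 = 24 × 3 + 1  ⟹  1 = (-24)·76 + (25)·73
So (25)·73 ≡ 1 (mod 76), i.e. 73^(-1) ≡ 25 (mod 76).
Check: 73 × 25 = 1825 ≡ 1 (mod 76)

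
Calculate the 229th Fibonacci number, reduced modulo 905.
74

Matrix identity: Q^n = [[F_(n+1), F_n], [F_n, F_(n-1)]] with Q = [[1,1],[1,0]].
n = 229 = 11100101₂. Square-and-multiply, entries mod 905:
Q^1 = [[1,1],[1,0]]
Q^3 = (Q^1)²·Q = [[3,2],[2,1]]
Q^7 = (Q^3)²·Q = [[21,13],[13,8]]
Q^14 = (Q^7)² = [[610,377],[377,233]]
Q^28 = (Q^14)² = [[189,156],[156,33]]
Q^57 = (Q^28)²·Q = [[569,327],[327,242]]
Q^114 = (Q^57)² = [[815,32],[32,783]]
Q^229 = (Q^114)²·Q = [[530,74],[74,456]]
F_229 mod 905 = Q^229[0][1] = 74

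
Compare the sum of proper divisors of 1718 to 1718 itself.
deficient

Proper divisors of 1718: sum = 1 + 2 + 859 = 862
Since 862 < 1718, 1718 is deficient.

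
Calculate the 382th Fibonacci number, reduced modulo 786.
503

Matrix identity: Q^n = [[F_(n+1), F_n], [F_n, F_(n-1)]] with Q = [[1,1],[1,0]].
n = 382 = 101111110₂. Square-and-multiply, entries mod 786:
Q^1 = [[1,1],[1,0]]
Q^2 = (Q^1)² = [[2,1],[1,1]]
Q^5 = (Q^2)²·Q = [[8,5],[5,3]]
Q^11 = (Q^5)²·Q = [[144,89],[89,55]]
Q^23 = (Q^11)²·Q = [[780,361],[361,419]]
Q^47 = (Q^23)²·Q = [[420,667],[667,539]]
Q^95 = (Q^47)²·Q = [[198,349],[349,635]]
Q^191 = (Q^95)²·Q = [[558,661],[661,683]]
Q^382 = (Q^191)² = [[13,503],[503,296]]
F_382 mod 786 = Q^382[0][1] = 503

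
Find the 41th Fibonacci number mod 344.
213

Matrix identity: Q^n = [[F_(n+1), F_n], [F_n, F_(n-1)]] with Q = [[1,1],[1,0]].
n = 41 = 101001₂. Square-and-multiply, entries mod 344:
Q^1 = [[1,1],[1,0]]
Q^2 = (Q^1)² = [[2,1],[1,1]]
Q^5 = (Q^2)²·Q = [[8,5],[5,3]]
Q^10 = (Q^5)² = [[89,55],[55,34]]
Q^20 = (Q^10)² = [[282,229],[229,53]]
Q^41 = (Q^20)²·Q = [[216,213],[213,3]]
F_41 mod 344 = Q^41[0][1] = 213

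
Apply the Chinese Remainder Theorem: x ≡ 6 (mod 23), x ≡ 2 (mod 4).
6

Using Chinese Remainder Theorem:
M = 23 × 4 = 92
M1 = 4, M2 = 23
y1 = 4^(-1) mod 23 = 6
y2 = 23^(-1) mod 4 = 3
x = (6×4×6 + 2×23×3) mod 92 = 6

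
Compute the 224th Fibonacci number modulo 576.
453

Matrix identity: Q^n = [[F_(n+1), F_n], [F_n, F_(n-1)]] with Q = [[1,1],[1,0]].
n = 224 = 11100000₂. Square-and-multiply, entries mod 576:
Q^1 = [[1,1],[1,0]]
Q^3 = (Q^1)²·Q = [[3,2],[2,1]]
Q^7 = (Q^3)²·Q = [[21,13],[13,8]]
Q^14 = (Q^7)² = [[34,377],[377,233]]
Q^28 = (Q^14)² = [[437,435],[435,2]]
Q^56 = (Q^28)² = [[34,309],[309,301]]
Q^112 = (Q^56)² = [[445,411],[411,34]]
Q^224 = (Q^112)² = [[34,453],[453,157]]
F_224 mod 576 = Q^224[0][1] = 453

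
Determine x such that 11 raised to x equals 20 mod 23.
3

Baby-step giant-step with step n = ⌈√23⌉ = 5.
Baby steps 11^j mod 23 (j:value) for j=0..4: 0:1, 1:11, 2:6, 3:20, 4:13.
h = 20 is already in the table at j=3, so x = 3.
Check: 11^3 ≡ 20 (mod 23).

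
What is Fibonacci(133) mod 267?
179

Matrix identity: Q^n = [[F_(n+1), F_n], [F_n, F_(n-1)]] with Q = [[1,1],[1,0]].
n = 133 = 10000101₂. Square-and-multiply, entries mod 267:
Q^1 = [[1,1],[1,0]]
Q^2 = (Q^1)² = [[2,1],[1,1]]
Q^4 = (Q^2)² = [[5,3],[3,2]]
Q^8 = (Q^4)² = [[34,21],[21,13]]
Q^16 = (Q^8)² = [[262,186],[186,76]]
Q^33 = (Q^16)²·Q = [[34,178],[178,123]]
Q^66 = (Q^33)² = [[266,178],[178,88]]
Q^133 = (Q^66)²·Q = [[179,179],[179,0]]
F_133 mod 267 = Q^133[0][1] = 179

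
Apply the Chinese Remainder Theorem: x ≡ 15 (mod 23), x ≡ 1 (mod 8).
153

Using Chinese Remainder Theorem:
M = 23 × 8 = 184
M1 = 8, M2 = 23
y1 = 8^(-1) mod 23 = 3
y2 = 23^(-1) mod 8 = 7
x = (15×8×3 + 1×23×7) mod 184 = 153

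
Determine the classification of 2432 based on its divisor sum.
abundant

Proper divisors of 2432: sum = 1 + 2 + 4 + 8 + 16 + 19 + 32 + 38 + 64 + 76 + 128 + 152 + 304 + 608 + 1216 = 2668
Since 2668 > 2432, 2432 is abundant.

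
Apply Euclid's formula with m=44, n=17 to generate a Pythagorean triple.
(1647, 1496, 2225)

Euclid's formula: a = m² - n², b = 2mn, c = m² + n²
m = 44, n = 17
a = 44² - 17² = 1936 - 289 = 1647
b = 2 × 44 × 17 = 1496
c = 44² + 17² = 1936 + 289 = 2225
Verification: 1647² + 1496² = 2712609 + 2238016 = 4950625 = 2225² ✓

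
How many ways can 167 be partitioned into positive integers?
207890420102

p(n) counts ways to write n as a sum of positive integers (order ignored).
Euler's pentagonal recurrence: p(k) = p(k-1) + p(k-2) - p(k-5) - p(k-7) + p(k-12) + p(k-15) - ... (offsets j(3j∓1)/2, signs ++--, p(0)=1, p(<0)=0).
DP table for k = 0..166: p(0)=1, p(1)=1, p(2)=2, p(3)=3, p(4)=5, p(5)=7, p(6)=11, p(7)=15, p(8)=22, p(9)=30, p(10)=42, p(11)=56, p(12)=77, p(13)=101, p(14)=135, p(15)=176, p(16)=231, p(17)=297, p(18)=385, p(19)=490, p(20)=627, p(21)=792, p(22)=1002, p(23)=1255, p(24)=1575, p(25)=1958, p(26)=2436, p(27)=3010, p(28)=3718, p(29)=4565, p(30)=5604, p(31)=6842, p(32)=8349, p(33)=10143, p(34)=12310, p(35)=14883, p(36)=17977, p(37)=21637, p(38)=26015, p(39)=31185, p(40)=37338, p(41)=44583, p(42)=53174, p(43)=63261, p(44)=75175, p(45)=89134, p(46)=105558, p(47)=124754, p(48)=147273, p(49)=173525, p(50)=204226, p(51)=239943, p(52)=281589, p(53)=329931, p(54)=386155, p(55)=451276, p(56)=526823, p(57)=614154, p(58)=715220, p(59)=831820, p(60)=966467, p(61)=1121505, p(62)=1300156, p(63)=1505499, p(64)=1741630, p(65)=2012558, p(66)=2323520, p(67)=2679689, p(68)=3087735, p(69)=3554345, p(70)=4087968, p(71)=4697205, p(72)=5392783, p(73)=6185689, p(74)=7089500, p(75)=8118264, p(76)=9289091, p(77)=10619863, p(78)=12132164, p(79)=13848650, p(80)=15796476, p(81)=18004327, p(82)=20506255, p(83)=23338469, p(84)=26543660, p(85)=30167357, p(86)=34262962, p(87)=38887673, p(88)=44108109, p(89)=49995925, p(90)=56634173, p(91)=64112359, p(92)=72533807, p(93)=82010177, p(94)=92669720, p(95)=104651419, p(96)=118114304, p(97)=133230930, p(98)=150198136, p(99)=169229875, p(100)=190569292, p(101)=214481126, p(102)=241265379, p(103)=271248950, p(104)=304801365, p(105)=342325709, p(106)=384276336, p(107)=431149389, p(108)=483502844, p(109)=541946240, p(110)=607163746, p(111)=679903203, p(112)=761002156, p(113)=851376628, p(114)=952050665, p(115)=1064144451, p(116)=1188908248, p(117)=1327710076, p(118)=1482074143, p(119)=1653668665, p(120)=1844349560, p(121)=2056148051, p(122)=2291320912, p(123)=2552338241, p(124)=2841940500, p(125)=3163127352, p(126)=3519222692, p(127)=3913864295, p(128)=4351078600, p(129)=4835271870, p(130)=5371315400, p(131)=5964539504, p(132)=6620830889, p(133)=7346629512, p(134)=8149040695, p(135)=9035836076, p(136)=10015581680, p(137)=11097645016, p(138)=12292341831, p(139)=13610949895, p(140)=15065878135, p(141)=16670689208, p(142)=18440293320, p(143)=20390982757, p(144)=22540654445, p(145)=24908858009, p(146)=27517052599, p(147)=30388671978, p(148)=33549419497, p(149)=37027355200, p(150)=40853235313, p(151)=45060624582, p(152)=49686288421, p(153)=54770336324, p(154)=60356673280, p(155)=66493182097, p(156)=73232243759, p(157)=80630964769, p(158)=88751778802, p(159)=97662728555, p(160)=107438159466, p(161)=118159068427, p(162)=129913904637, p(163)=142798995930, p(164)=156919475295, p(165)=172389800255, p(166)=189334822579.
Final step: p(167) = p(166) + p(165) - p(162) - p(160) + p(155) + p(152) - p(145) - p(141) + p(132) + p(127) - p(116) - p(110) + p(97) + p(90) - p(75) - p(67) + p(50) + p(41) - p(22) - p(12)
= 189334822579 + 172389800255 - 129913904637 - 107438159466 + 66493182097 + 49686288421 - 24908858009 - 16670689208 + 6620830889 + 3913864295 - 1188908248 - 607163746 + 133230930 + 56634173 - 8118264 - 2679689 + 204226 + 44583 - 1002 - 77
= 207890420102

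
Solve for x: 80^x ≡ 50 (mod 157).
143

Baby-step giant-step with step n = ⌈√157⌉ = 13.
Baby steps 80^j mod 157 (j:value) for j=0..12: 0:1, 1:80, 2:120, 3:23, 4:113, 5:91, 6:58, 7:87, 8:52, 9:78, 10:117, 11:97, 12:67.
Giant-step multiplier: 80^(-13) ≡ 80^(156-13) = 80^143 ≡ 50 (mod 157).
Giant steps γ_i = 50·50^i mod 157: γ_0=50, γ_1=145, γ_2=28, γ_3=144, γ_4=135, γ_5=156, γ_6=107, γ_7=12, γ_8=129, γ_9=13, γ_10=22, γ_11=1 (in table at j=0).
x = i·n + j = 11·13 + 0 = 143.
Check: 80^143 ≡ 50 (mod 157).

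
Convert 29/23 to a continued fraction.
[1; 3, 1, 5]

Euclidean algorithm steps:
29 = 1 × 23 + 6
23 = 3 × 6 + 5
6 = 1 × 5 + 1
5 = 5 × 1 + 0
Continued fraction: [1; 3, 1, 5]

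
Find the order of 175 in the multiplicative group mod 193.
96

193 is prime, so ord(175) divides φ(193) = 192.
Divisors of 192: 1, 2, 3, 4, 6, 8, 12, 16, 24, 32, 48, 64, 96, 192.
Repeated squaring: 175^1 ≡ 175, 175^2 ≡ 131, 175^4 ≡ 177, 175^8 ≡ 63, 175^16 ≡ 109, 175^32 ≡ 108, 175^64 ≡ 84, 175^128 ≡ 108 (mod 193).
Test 175^d mod 193 for each divisor d in increasing order:
175^1 ≡ 175
175^2 ≡ 131
175^3 = 175^2·175^1 ≡ 151
175^4 ≡ 177
175^6 = 175^4·175^2 ≡ 27
175^8 ≡ 63
175^12 = 175^8·175^4 ≡ 150
175^16 ≡ 109
175^24 = 175^16·175^8 ≡ 112
175^32 ≡ 108
175^48 = 175^32·175^16 ≡ 192
175^64 ≡ 84
175^96 = 175^64·175^32 ≡ 1  ← first divisor giving 1
The order is 96.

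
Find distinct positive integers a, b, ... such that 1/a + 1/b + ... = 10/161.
1/17 + 1/305 + 1/104349 + 1/12444139995

Greedy algorithm:
10/161: ceiling(161/10) = 17, use 1/17
9/2737: ceiling(2737/9) = 305, use 1/305
8/834785: ceiling(834785/8) = 104349, use 1/104349
1/12444139995: ceiling(12444139995/1) = 12444139995, use 1/12444139995
Result: 10/161 = 1/17 + 1/305 + 1/104349 + 1/12444139995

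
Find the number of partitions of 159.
97662728555

p(n) counts ways to write n as a sum of positive integers (order ignored).
Euler's pentagonal recurrence: p(k) = p(k-1) + p(k-2) - p(k-5) - p(k-7) + p(k-12) + p(k-15) - ... (offsets j(3j∓1)/2, signs ++--, p(0)=1, p(<0)=0).
DP table for k = 0..158: p(0)=1, p(1)=1, p(2)=2, p(3)=3, p(4)=5, p(5)=7, p(6)=11, p(7)=15, p(8)=22, p(9)=30, p(10)=42, p(11)=56, p(12)=77, p(13)=101, p(14)=135, p(15)=176, p(16)=231, p(17)=297, p(18)=385, p(19)=490, p(20)=627, p(21)=792, p(22)=1002, p(23)=1255, p(24)=1575, p(25)=1958, p(26)=2436, p(27)=3010, p(28)=3718, p(29)=4565, p(30)=5604, p(31)=6842, p(32)=8349, p(33)=10143, p(34)=12310, p(35)=14883, p(36)=17977, p(37)=21637, p(38)=26015, p(39)=31185, p(40)=37338, p(41)=44583, p(42)=53174, p(43)=63261, p(44)=75175, p(45)=89134, p(46)=105558, p(47)=124754, p(48)=147273, p(49)=173525, p(50)=204226, p(51)=239943, p(52)=281589, p(53)=329931, p(54)=386155, p(55)=451276, p(56)=526823, p(57)=614154, p(58)=715220, p(59)=831820, p(60)=966467, p(61)=1121505, p(62)=1300156, p(63)=1505499, p(64)=1741630, p(65)=2012558, p(66)=2323520, p(67)=2679689, p(68)=3087735, p(69)=3554345, p(70)=4087968, p(71)=4697205, p(72)=5392783, p(73)=6185689, p(74)=7089500, p(75)=8118264, p(76)=9289091, p(77)=10619863, p(78)=12132164, p(79)=13848650, p(80)=15796476, p(81)=18004327, p(82)=20506255, p(83)=23338469, p(84)=26543660, p(85)=30167357, p(86)=34262962, p(87)=38887673, p(88)=44108109, p(89)=49995925, p(90)=56634173, p(91)=64112359, p(92)=72533807, p(93)=82010177, p(94)=92669720, p(95)=104651419, p(96)=118114304, p(97)=133230930, p(98)=150198136, p(99)=169229875, p(100)=190569292, p(101)=214481126, p(102)=241265379, p(103)=271248950, p(104)=304801365, p(105)=342325709, p(106)=384276336, p(107)=431149389, p(108)=483502844, p(109)=541946240, p(110)=607163746, p(111)=679903203, p(112)=761002156, p(113)=851376628, p(114)=952050665, p(115)=1064144451, p(116)=1188908248, p(117)=1327710076, p(118)=1482074143, p(119)=1653668665, p(120)=1844349560, p(121)=2056148051, p(122)=2291320912, p(123)=2552338241, p(124)=2841940500, p(125)=3163127352, p(126)=3519222692, p(127)=3913864295, p(128)=4351078600, p(129)=4835271870, p(130)=5371315400, p(131)=5964539504, p(132)=6620830889, p(133)=7346629512, p(134)=8149040695, p(135)=9035836076, p(136)=10015581680, p(137)=11097645016, p(138)=12292341831, p(139)=13610949895, p(140)=15065878135, p(141)=16670689208, p(142)=18440293320, p(143)=20390982757, p(144)=22540654445, p(145)=24908858009, p(146)=27517052599, p(147)=30388671978, p(148)=33549419497, p(149)=37027355200, p(150)=40853235313, p(151)=45060624582, p(152)=49686288421, p(153)=54770336324, p(154)=60356673280, p(155)=66493182097, p(156)=73232243759, p(157)=80630964769, p(158)=88751778802.
Final step: p(159) = p(158) + p(157) - p(154) - p(152) + p(147) + p(144) - p(137) - p(133) + p(124) + p(119) - p(108) - p(102) + p(89) + p(82) - p(67) - p(59) + p(42) + p(33) - p(14) - p(4)
= 88751778802 + 80630964769 - 60356673280 - 49686288421 + 30388671978 + 22540654445 - 11097645016 - 7346629512 + 2841940500 + 1653668665 - 483502844 - 241265379 + 49995925 + 20506255 - 2679689 - 831820 + 53174 + 10143 - 135 - 5
= 97662728555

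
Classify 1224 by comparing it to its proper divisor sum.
abundant

Proper divisors of 1224: sum = 1 + 2 + 3 + 4 + 6 + 8 + 9 + 12 + ... + 204 + 306 + 408 + 612 (23 divisors) = 2286
Since 2286 > 1224, 1224 is abundant.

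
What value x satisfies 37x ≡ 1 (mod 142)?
119

gcd(37, 142) = 1, so the inverse exists.
Extended Euclidean algorithm on (142, 37):
142 = 3 × 37 + 31  ⟹  31 = (1)·142 + (-3)·37
37 = 1 × 31 + 6  ⟹  6 = (-1)·142 + (4)·37
31 = 5 × 6 + 1  ⟹  1 = (6)·142 + (-23)·37
So (-23)·37 ≡ 1 (mod 142), i.e. 37^(-1) ≡ -23 ≡ 119 (mod 142).
Check: 37 × 119 = 4403 ≡ 1 (mod 142)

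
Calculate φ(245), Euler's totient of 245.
168

245 = 5 × 7^2
φ(n) = n × ∏(1 - 1/p) for each prime p dividing n
φ(245) = 245 × (1 - 1/5) × (1 - 1/7) = 168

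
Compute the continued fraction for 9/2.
[4; 2]

Euclidean algorithm steps:
9 = 4 × 2 + 1
2 = 2 × 1 + 0
Continued fraction: [4; 2]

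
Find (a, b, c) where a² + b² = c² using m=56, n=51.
(535, 5712, 5737)

Euclid's formula: a = m² - n², b = 2mn, c = m² + n²
m = 56, n = 51
a = 56² - 51² = 3136 - 2601 = 535
b = 2 × 56 × 51 = 5712
c = 56² + 51² = 3136 + 2601 = 5737
Verification: 535² + 5712² = 286225 + 32626944 = 32913169 = 5737² ✓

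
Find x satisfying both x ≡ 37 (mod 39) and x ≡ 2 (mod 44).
310

Using Chinese Remainder Theorem:
M = 39 × 44 = 1716
M1 = 44, M2 = 39
y1 = 44^(-1) mod 39 = 8
y2 = 39^(-1) mod 44 = 35
x = (37×44×8 + 2×39×35) mod 1716 = 310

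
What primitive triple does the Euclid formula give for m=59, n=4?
(3465, 472, 3497)

Euclid's formula: a = m² - n², b = 2mn, c = m² + n²
m = 59, n = 4
a = 59² - 4² = 3481 - 16 = 3465
b = 2 × 59 × 4 = 472
c = 59² + 4² = 3481 + 16 = 3497
Verification: 3465² + 472² = 12006225 + 222784 = 12229009 = 3497² ✓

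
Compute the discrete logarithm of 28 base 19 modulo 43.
29

Baby-step giant-step with step n = ⌈√43⌉ = 7.
Baby steps 19^j mod 43 (j:value) for j=0..6: 0:1, 1:19, 2:17, 3:22, 4:31, 5:30, 6:11.
Giant-step multiplier: 19^(-7) ≡ 19^(42-7) = 19^35 ≡ 7 (mod 43).
Giant steps γ_i = 28·7^i mod 43: γ_0=28, γ_1=24, γ_2=39, γ_3=15, γ_4=19 (in table at j=1).
x = i·n + j = 4·7 + 1 = 29.
Check: 19^29 ≡ 28 (mod 43).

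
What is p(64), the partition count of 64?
1741630

p(n) counts ways to write n as a sum of positive integers (order ignored).
Euler's pentagonal recurrence: p(k) = p(k-1) + p(k-2) - p(k-5) - p(k-7) + p(k-12) + p(k-15) - ... (offsets j(3j∓1)/2, signs ++--, p(0)=1, p(<0)=0).
DP table for k = 0..63: p(0)=1, p(1)=1, p(2)=2, p(3)=3, p(4)=5, p(5)=7, p(6)=11, p(7)=15, p(8)=22, p(9)=30, p(10)=42, p(11)=56, p(12)=77, p(13)=101, p(14)=135, p(15)=176, p(16)=231, p(17)=297, p(18)=385, p(19)=490, p(20)=627, p(21)=792, p(22)=1002, p(23)=1255, p(24)=1575, p(25)=1958, p(26)=2436, p(27)=3010, p(28)=3718, p(29)=4565, p(30)=5604, p(31)=6842, p(32)=8349, p(33)=10143, p(34)=12310, p(35)=14883, p(36)=17977, p(37)=21637, p(38)=26015, p(39)=31185, p(40)=37338, p(41)=44583, p(42)=53174, p(43)=63261, p(44)=75175, p(45)=89134, p(46)=105558, p(47)=124754, p(48)=147273, p(49)=173525, p(50)=204226, p(51)=239943, p(52)=281589, p(53)=329931, p(54)=386155, p(55)=451276, p(56)=526823, p(57)=614154, p(58)=715220, p(59)=831820, p(60)=966467, p(61)=1121505, p(62)=1300156, p(63)=1505499.
Final step: p(64) = p(63) + p(62) - p(59) - p(57) + p(52) + p(49) - p(42) - p(38) + p(29) + p(24) - p(13) - p(7)
= 1505499 + 1300156 - 831820 - 614154 + 281589 + 173525 - 53174 - 26015 + 4565 + 1575 - 101 - 15
= 1741630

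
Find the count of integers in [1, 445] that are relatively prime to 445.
352

445 = 5 × 89
φ(n) = n × ∏(1 - 1/p) for each prime p dividing n
φ(445) = 445 × (1 - 1/5) × (1 - 1/89) = 352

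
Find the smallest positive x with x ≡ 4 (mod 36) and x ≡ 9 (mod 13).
256

Using Chinese Remainder Theorem:
M = 36 × 13 = 468
M1 = 13, M2 = 36
y1 = 13^(-1) mod 36 = 25
y2 = 36^(-1) mod 13 = 4
x = (4×13×25 + 9×36×4) mod 468 = 256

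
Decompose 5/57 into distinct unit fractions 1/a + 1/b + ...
1/12 + 1/228

Greedy algorithm:
5/57: ceiling(57/5) = 12, use 1/12
1/228: ceiling(228/1) = 228, use 1/228
Result: 5/57 = 1/12 + 1/228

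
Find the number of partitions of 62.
1300156

p(n) counts ways to write n as a sum of positive integers (order ignored).
Euler's pentagonal recurrence: p(k) = p(k-1) + p(k-2) - p(k-5) - p(k-7) + p(k-12) + p(k-15) - ... (offsets j(3j∓1)/2, signs ++--, p(0)=1, p(<0)=0).
DP table for k = 0..61: p(0)=1, p(1)=1, p(2)=2, p(3)=3, p(4)=5, p(5)=7, p(6)=11, p(7)=15, p(8)=22, p(9)=30, p(10)=42, p(11)=56, p(12)=77, p(13)=101, p(14)=135, p(15)=176, p(16)=231, p(17)=297, p(18)=385, p(19)=490, p(20)=627, p(21)=792, p(22)=1002, p(23)=1255, p(24)=1575, p(25)=1958, p(26)=2436, p(27)=3010, p(28)=3718, p(29)=4565, p(30)=5604, p(31)=6842, p(32)=8349, p(33)=10143, p(34)=12310, p(35)=14883, p(36)=17977, p(37)=21637, p(38)=26015, p(39)=31185, p(40)=37338, p(41)=44583, p(42)=53174, p(43)=63261, p(44)=75175, p(45)=89134, p(46)=105558, p(47)=124754, p(48)=147273, p(49)=173525, p(50)=204226, p(51)=239943, p(52)=281589, p(53)=329931, p(54)=386155, p(55)=451276, p(56)=526823, p(57)=614154, p(58)=715220, p(59)=831820, p(60)=966467, p(61)=1121505.
Final step: p(62) = p(61) + p(60) - p(57) - p(55) + p(50) + p(47) - p(40) - p(36) + p(27) + p(22) - p(11) - p(5)
= 1121505 + 966467 - 614154 - 451276 + 204226 + 124754 - 37338 - 17977 + 3010 + 1002 - 56 - 7
= 1300156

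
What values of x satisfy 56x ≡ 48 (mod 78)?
x ≡ 12 (mod 39)

gcd(56, 78) = 2, which divides 48, so solutions exist.
Divide through by 2: 28x ≡ 24 (mod 39).
Find 28^(-1) mod 39 by the extended Euclidean algorithm:
39 = 1 × 28 + 11  ⟹  11 = (1)·39 + (-1)·28
28 = 2 × 11 + 6  ⟹  6 = (-2)·39 + (3)·28
11 = 1 × 6 + 5  ⟹  5 = (3)·39 + (-4)·28
6 = 1 × 5 + 1  ⟹  1 = (-5)·39 + (7)·28
So (7)·28 ≡ 1 (mod 39), i.e. 28^(-1) ≡ 7 (mod 39).
x ≡ 7 × 24 = 168 ≡ 12 (mod 39).
Check: 56 × 12 = 672 ≡ 48 (mod 78).
x ≡ 12 (mod 39), giving 2 solutions mod 78.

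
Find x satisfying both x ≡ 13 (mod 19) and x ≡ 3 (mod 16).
51

Using Chinese Remainder Theorem:
M = 19 × 16 = 304
M1 = 16, M2 = 19
y1 = 16^(-1) mod 19 = 6
y2 = 19^(-1) mod 16 = 11
x = (13×16×6 + 3×19×11) mod 304 = 51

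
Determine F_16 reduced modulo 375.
237

Matrix identity: Q^n = [[F_(n+1), F_n], [F_n, F_(n-1)]] with Q = [[1,1],[1,0]].
n = 16 = 10000₂. Square-and-multiply, entries mod 375:
Q^1 = [[1,1],[1,0]]
Q^2 = (Q^1)² = [[2,1],[1,1]]
Q^4 = (Q^2)² = [[5,3],[3,2]]
Q^8 = (Q^4)² = [[34,21],[21,13]]
Q^16 = (Q^8)² = [[97,237],[237,235]]
F_16 mod 375 = Q^16[0][1] = 237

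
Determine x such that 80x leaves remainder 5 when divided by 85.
x ≡ 16 (mod 17)

gcd(80, 85) = 5, which divides 5, so solutions exist.
Divide through by 5: 16x ≡ 1 (mod 17).
Find 16^(-1) mod 17 by the extended Euclidean algorithm:
17 = 1 × 16 + 1  ⟹  1 = (1)·17 + (-1)·16
So (-1)·16 ≡ 1 (mod 17), i.e. 16^(-1) ≡ -1 ≡ 16 (mod 17).
x ≡ 16 × 1 = 16 ≡ 16 (mod 17).
Check: 80 × 16 = 1280 ≡ 5 (mod 85).
x ≡ 16 (mod 17), giving 5 solutions mod 85.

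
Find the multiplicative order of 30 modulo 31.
2

31 is prime, so ord(30) divides φ(31) = 30.
Divisors of 30: 1, 2, 3, 5, 6, 10, 15, 30.
Repeated squaring: 30^1 ≡ 30, 30^2 ≡ 1, 30^4 ≡ 1, 30^8 ≡ 1, 30^16 ≡ 1 (mod 31).
Test 30^d mod 31 for each divisor d in increasing order:
30^1 ≡ 30
30^2 ≡ 1  ← first divisor giving 1
The order is 2.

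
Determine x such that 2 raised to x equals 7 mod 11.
7

Baby-step giant-step with step n = ⌈√11⌉ = 4.
Baby steps 2^j mod 11 (j:value) for j=0..3: 0:1, 1:2, 2:4, 3:8.
Giant-step multiplier: 2^(-4) ≡ 2^(10-4) = 2^6 ≡ 9 (mod 11).
Giant steps γ_i = 7·9^i mod 11: γ_0=7, γ_1=8 (in table at j=3).
x = i·n + j = 1·4 + 3 = 7.
Check: 2^7 ≡ 7 (mod 11).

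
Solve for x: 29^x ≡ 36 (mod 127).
76

Baby-step giant-step with step n = ⌈√127⌉ = 12.
Baby steps 29^j mod 127 (j:value) for j=0..11: 0:1, 1:29, 2:79, 3:5, 4:18, 5:14, 6:25, 7:90, 8:70, 9:125, 10:69, 11:96.
Giant-step multiplier: 29^(-12) ≡ 29^(126-12) = 29^114 ≡ 38 (mod 127).
Giant steps γ_i = 36·38^i mod 127: γ_0=36, γ_1=98, γ_2=41, γ_3=34, γ_4=22, γ_5=74, γ_6=18 (in table at j=4).
x = i·n + j = 6·12 + 4 = 76.
Check: 29^76 ≡ 36 (mod 127).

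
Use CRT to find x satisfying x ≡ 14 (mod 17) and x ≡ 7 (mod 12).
31

Using Chinese Remainder Theorem:
M = 17 × 12 = 204
M1 = 12, M2 = 17
y1 = 12^(-1) mod 17 = 10
y2 = 17^(-1) mod 12 = 5
x = (14×12×10 + 7×17×5) mod 204 = 31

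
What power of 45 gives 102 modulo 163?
159

Baby-step giant-step with step n = ⌈√163⌉ = 13.
Baby steps 45^j mod 163 (j:value) for j=0..12: 0:1, 1:45, 2:69, 3:8, 4:34, 5:63, 6:64, 7:109, 8:15, 9:23, 10:57, 11:120, 12:21.
Giant-step multiplier: 45^(-13) ≡ 45^(162-13) = 45^149 ≡ 79 (mod 163).
Giant steps γ_i = 102·79^i mod 163: γ_0=102, γ_1=71, γ_2=67, γ_3=77, γ_4=52, γ_5=33, γ_6=162, γ_7=84, γ_8=116, γ_9=36, γ_10=73, γ_11=62, γ_12=8 (in table at j=3).
x = i·n + j = 12·13 + 3 = 159.
Check: 45^159 ≡ 102 (mod 163).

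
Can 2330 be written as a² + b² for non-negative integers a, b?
11² + 47² (a=11, b=47)

Factorization: 2330 = 2 × 5 × 233
By Fermat: n is sum of two squares iff every prime p ≡ 3 (mod 4) appears to even power.
All primes ≡ 3 (mod 4) appear to even power.
Search a = 0, 1, 2, … for 2330 - a² a perfect square: first hit at a = 11: 2330 - 121 = 2209 = 47².
2330 = 11² + 47² = 121 + 2209 ✓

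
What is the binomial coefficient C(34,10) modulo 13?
0

Using Lucas' theorem:
Write n=34 and k=10 in base 13:
n in base 13: [2, 8]
k in base 13: [0, 10]
C(34,10) mod 13 = ∏ C(n_i, k_i) mod 13
Digit binomials (mod 13): C(2,0) = 1; C(8,10) = 0 (k_i > n_i)
Product: 1 × 0 = 0 ≡ 0 (mod 13)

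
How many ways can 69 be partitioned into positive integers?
3554345

p(n) counts ways to write n as a sum of positive integers (order ignored).
Euler's pentagonal recurrence: p(k) = p(k-1) + p(k-2) - p(k-5) - p(k-7) + p(k-12) + p(k-15) - ... (offsets j(3j∓1)/2, signs ++--, p(0)=1, p(<0)=0).
DP table for k = 0..68: p(0)=1, p(1)=1, p(2)=2, p(3)=3, p(4)=5, p(5)=7, p(6)=11, p(7)=15, p(8)=22, p(9)=30, p(10)=42, p(11)=56, p(12)=77, p(13)=101, p(14)=135, p(15)=176, p(16)=231, p(17)=297, p(18)=385, p(19)=490, p(20)=627, p(21)=792, p(22)=1002, p(23)=1255, p(24)=1575, p(25)=1958, p(26)=2436, p(27)=3010, p(28)=3718, p(29)=4565, p(30)=5604, p(31)=6842, p(32)=8349, p(33)=10143, p(34)=12310, p(35)=14883, p(36)=17977, p(37)=21637, p(38)=26015, p(39)=31185, p(40)=37338, p(41)=44583, p(42)=53174, p(43)=63261, p(44)=75175, p(45)=89134, p(46)=105558, p(47)=124754, p(48)=147273, p(49)=173525, p(50)=204226, p(51)=239943, p(52)=281589, p(53)=329931, p(54)=386155, p(55)=451276, p(56)=526823, p(57)=614154, p(58)=715220, p(59)=831820, p(60)=966467, p(61)=1121505, p(62)=1300156, p(63)=1505499, p(64)=1741630, p(65)=2012558, p(66)=2323520, p(67)=2679689, p(68)=3087735.
Final step: p(69) = p(68) + p(67) - p(64) - p(62) + p(57) + p(54) - p(47) - p(43) + p(34) + p(29) - p(18) - p(12)
= 3087735 + 2679689 - 1741630 - 1300156 + 614154 + 386155 - 124754 - 63261 + 12310 + 4565 - 385 - 77
= 3554345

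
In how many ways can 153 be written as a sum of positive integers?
54770336324

p(n) counts ways to write n as a sum of positive integers (order ignored).
Euler's pentagonal recurrence: p(k) = p(k-1) + p(k-2) - p(k-5) - p(k-7) + p(k-12) + p(k-15) - ... (offsets j(3j∓1)/2, signs ++--, p(0)=1, p(<0)=0).
DP table for k = 0..152: p(0)=1, p(1)=1, p(2)=2, p(3)=3, p(4)=5, p(5)=7, p(6)=11, p(7)=15, p(8)=22, p(9)=30, p(10)=42, p(11)=56, p(12)=77, p(13)=101, p(14)=135, p(15)=176, p(16)=231, p(17)=297, p(18)=385, p(19)=490, p(20)=627, p(21)=792, p(22)=1002, p(23)=1255, p(24)=1575, p(25)=1958, p(26)=2436, p(27)=3010, p(28)=3718, p(29)=4565, p(30)=5604, p(31)=6842, p(32)=8349, p(33)=10143, p(34)=12310, p(35)=14883, p(36)=17977, p(37)=21637, p(38)=26015, p(39)=31185, p(40)=37338, p(41)=44583, p(42)=53174, p(43)=63261, p(44)=75175, p(45)=89134, p(46)=105558, p(47)=124754, p(48)=147273, p(49)=173525, p(50)=204226, p(51)=239943, p(52)=281589, p(53)=329931, p(54)=386155, p(55)=451276, p(56)=526823, p(57)=614154, p(58)=715220, p(59)=831820, p(60)=966467, p(61)=1121505, p(62)=1300156, p(63)=1505499, p(64)=1741630, p(65)=2012558, p(66)=2323520, p(67)=2679689, p(68)=3087735, p(69)=3554345, p(70)=4087968, p(71)=4697205, p(72)=5392783, p(73)=6185689, p(74)=7089500, p(75)=8118264, p(76)=9289091, p(77)=10619863, p(78)=12132164, p(79)=13848650, p(80)=15796476, p(81)=18004327, p(82)=20506255, p(83)=23338469, p(84)=26543660, p(85)=30167357, p(86)=34262962, p(87)=38887673, p(88)=44108109, p(89)=49995925, p(90)=56634173, p(91)=64112359, p(92)=72533807, p(93)=82010177, p(94)=92669720, p(95)=104651419, p(96)=118114304, p(97)=133230930, p(98)=150198136, p(99)=169229875, p(100)=190569292, p(101)=214481126, p(102)=241265379, p(103)=271248950, p(104)=304801365, p(105)=342325709, p(106)=384276336, p(107)=431149389, p(108)=483502844, p(109)=541946240, p(110)=607163746, p(111)=679903203, p(112)=761002156, p(113)=851376628, p(114)=952050665, p(115)=1064144451, p(116)=1188908248, p(117)=1327710076, p(118)=1482074143, p(119)=1653668665, p(120)=1844349560, p(121)=2056148051, p(122)=2291320912, p(123)=2552338241, p(124)=2841940500, p(125)=3163127352, p(126)=3519222692, p(127)=3913864295, p(128)=4351078600, p(129)=4835271870, p(130)=5371315400, p(131)=5964539504, p(132)=6620830889, p(133)=7346629512, p(134)=8149040695, p(135)=9035836076, p(136)=10015581680, p(137)=11097645016, p(138)=12292341831, p(139)=13610949895, p(140)=15065878135, p(141)=16670689208, p(142)=18440293320, p(143)=20390982757, p(144)=22540654445, p(145)=24908858009, p(146)=27517052599, p(147)=30388671978, p(148)=33549419497, p(149)=37027355200, p(150)=40853235313, p(151)=45060624582, p(152)=49686288421.
Final step: p(153) = p(152) + p(151) - p(148) - p(146) + p(141) + p(138) - p(131) - p(127) + p(118) + p(113) - p(102) - p(96) + p(83) + p(76) - p(61) - p(53) + p(36) + p(27) - p(8)
= 49686288421 + 45060624582 - 33549419497 - 27517052599 + 16670689208 + 12292341831 - 5964539504 - 3913864295 + 1482074143 + 851376628 - 241265379 - 118114304 + 23338469 + 9289091 - 1121505 - 329931 + 17977 + 3010 - 22
= 54770336324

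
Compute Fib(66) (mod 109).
74

Matrix identity: Q^n = [[F_(n+1), F_n], [F_n, F_(n-1)]] with Q = [[1,1],[1,0]].
n = 66 = 1000010₂. Square-and-multiply, entries mod 109:
Q^1 = [[1,1],[1,0]]
Q^2 = (Q^1)² = [[2,1],[1,1]]
Q^4 = (Q^2)² = [[5,3],[3,2]]
Q^8 = (Q^4)² = [[34,21],[21,13]]
Q^16 = (Q^8)² = [[71,6],[6,65]]
Q^33 = (Q^16)²·Q = [[7,63],[63,53]]
Q^66 = (Q^33)² = [[94,74],[74,20]]
F_66 mod 109 = Q^66[0][1] = 74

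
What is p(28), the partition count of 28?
3718

p(n) counts ways to write n as a sum of positive integers (order ignored).
Euler's pentagonal recurrence: p(k) = p(k-1) + p(k-2) - p(k-5) - p(k-7) + p(k-12) + p(k-15) - ... (offsets j(3j∓1)/2, signs ++--, p(0)=1, p(<0)=0).
DP table for k = 0..27: p(0)=1, p(1)=1, p(2)=2, p(3)=3, p(4)=5, p(5)=7, p(6)=11, p(7)=15, p(8)=22, p(9)=30, p(10)=42, p(11)=56, p(12)=77, p(13)=101, p(14)=135, p(15)=176, p(16)=231, p(17)=297, p(18)=385, p(19)=490, p(20)=627, p(21)=792, p(22)=1002, p(23)=1255, p(24)=1575, p(25)=1958, p(26)=2436, p(27)=3010.
Final step: p(28) = p(27) + p(26) - p(23) - p(21) + p(16) + p(13) - p(6) - p(2)
= 3010 + 2436 - 1255 - 792 + 231 + 101 - 11 - 2
= 3718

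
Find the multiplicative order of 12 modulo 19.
6

19 is prime, so ord(12) divides φ(19) = 18.
Divisors of 18: 1, 2, 3, 6, 9, 18.
Repeated squaring: 12^1 ≡ 12, 12^2 ≡ 11, 12^4 ≡ 7, 12^8 ≡ 11, 12^16 ≡ 7 (mod 19).
Test 12^d mod 19 for each divisor d in increasing order:
12^1 ≡ 12
12^2 ≡ 11
12^3 = 12^2·12^1 ≡ 18
12^6 = 12^4·12^2 ≡ 1  ← first divisor giving 1
The order is 6.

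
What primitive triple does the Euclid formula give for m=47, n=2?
(2205, 188, 2213)

Euclid's formula: a = m² - n², b = 2mn, c = m² + n²
m = 47, n = 2
a = 47² - 2² = 2209 - 4 = 2205
b = 2 × 47 × 2 = 188
c = 47² + 2² = 2209 + 4 = 2213
Verification: 2205² + 188² = 4862025 + 35344 = 4897369 = 2213² ✓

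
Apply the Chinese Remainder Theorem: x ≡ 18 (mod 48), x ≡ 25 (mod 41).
66

Using Chinese Remainder Theorem:
M = 48 × 41 = 1968
M1 = 41, M2 = 48
y1 = 41^(-1) mod 48 = 41
y2 = 48^(-1) mod 41 = 6
x = (18×41×41 + 25×48×6) mod 1968 = 66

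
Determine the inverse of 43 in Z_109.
71

gcd(43, 109) = 1, so the inverse exists.
Extended Euclidean algorithm on (109, 43):
109 = 2 × 43 + 23  ⟹  23 = (1)·109 + (-2)·43
43 = 1 × 23 + 20  ⟹  20 = (-1)·109 + (3)·43
23 = 1 × 20 + 3  ⟹  3 = (2)·109 + (-5)·43
20 = 6 × 3 + 2  ⟹  2 = (-13)·109 + (33)·43
3 = 1 × 2 + 1  ⟹  1 = (15)·109 + (-38)·43
So (-38)·43 ≡ 1 (mod 109), i.e. 43^(-1) ≡ -38 ≡ 71 (mod 109).
Check: 43 × 71 = 3053 ≡ 1 (mod 109)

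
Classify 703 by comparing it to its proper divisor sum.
deficient

Proper divisors of 703: sum = 1 + 19 + 37 = 57
Since 57 < 703, 703 is deficient.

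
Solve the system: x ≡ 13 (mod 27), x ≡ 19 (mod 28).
607

Using Chinese Remainder Theorem:
M = 27 × 28 = 756
M1 = 28, M2 = 27
y1 = 28^(-1) mod 27 = 1
y2 = 27^(-1) mod 28 = 27
x = (13×28×1 + 19×27×27) mod 756 = 607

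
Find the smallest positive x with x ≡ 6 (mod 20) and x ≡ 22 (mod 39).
646

Using Chinese Remainder Theorem:
M = 20 × 39 = 780
M1 = 39, M2 = 20
y1 = 39^(-1) mod 20 = 19
y2 = 20^(-1) mod 39 = 2
x = (6×39×19 + 22×20×2) mod 780 = 646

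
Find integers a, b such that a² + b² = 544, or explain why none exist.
12² + 20² (a=12, b=20)

Factorization: 544 = 2^5 × 17
By Fermat: n is sum of two squares iff every prime p ≡ 3 (mod 4) appears to even power.
All primes ≡ 3 (mod 4) appear to even power.
Search a = 0, 1, 2, … for 544 - a² a perfect square: first hit at a = 12: 544 - 144 = 400 = 20².
544 = 12² + 20² = 144 + 400 ✓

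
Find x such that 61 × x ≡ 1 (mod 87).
10

gcd(61, 87) = 1, so the inverse exists.
Extended Euclidean algorithm on (87, 61):
87 = 1 × 61 + 26  ⟹  26 = (1)·87 + (-1)·61
61 = 2 × 26 + 9  ⟹  9 = (-2)·87 + (3)·61
26 = 2 × 9 + 8  ⟹  8 = (5)·87 + (-7)·61
9 = 1 × 8 + 1  ⟹  1 = (-7)·87 + (10)·61
So (10)·61 ≡ 1 (mod 87), i.e. 61^(-1) ≡ 10 (mod 87).
Check: 61 × 10 = 610 ≡ 1 (mod 87)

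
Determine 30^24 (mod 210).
120

Repeated squaring. Binary of 24 = 11000.
30^1 ≡ 30 (mod 210); 30^2 ≡ 60 (mod 210); 30^4 ≡ 30 (mod 210); 30^8 ≡ 60 (mod 210); 30^16 ≡ 30 (mod 210)
30^24 = 30^8 × 30^16 ≡ 120 (mod 210)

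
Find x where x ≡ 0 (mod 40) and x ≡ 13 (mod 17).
200

Using Chinese Remainder Theorem:
M = 40 × 17 = 680
M1 = 17, M2 = 40
y1 = 17^(-1) mod 40 = 33
y2 = 40^(-1) mod 17 = 3
x = (0×17×33 + 13×40×3) mod 680 = 200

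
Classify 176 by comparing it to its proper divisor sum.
abundant

Proper divisors of 176: sum = 1 + 2 + 4 + 8 + 11 + 16 + 22 + 44 + 88 = 196
Since 196 > 176, 176 is abundant.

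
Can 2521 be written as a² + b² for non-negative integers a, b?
35² + 36² (a=35, b=36)

Factorization: 2521 = 2521
By Fermat: n is sum of two squares iff every prime p ≡ 3 (mod 4) appears to even power.
All primes ≡ 3 (mod 4) appear to even power.
Search a = 0, 1, 2, … for 2521 - a² a perfect square: first hit at a = 35: 2521 - 1225 = 1296 = 36².
2521 = 35² + 36² = 1225 + 1296 ✓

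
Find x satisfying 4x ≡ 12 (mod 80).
x ≡ 3 (mod 20)

gcd(4, 80) = 4, which divides 12, so solutions exist.
Divide through by 4: x ≡ 3 (mod 20).
The coefficient of x is now 1, so x ≡ 3 (mod 20).
Check: 4 × 3 = 12 ≡ 12 (mod 80).
x ≡ 3 (mod 20), giving 4 solutions mod 80.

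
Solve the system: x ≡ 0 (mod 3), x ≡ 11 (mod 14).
39

Using Chinese Remainder Theorem:
M = 3 × 14 = 42
M1 = 14, M2 = 3
y1 = 14^(-1) mod 3 = 2
y2 = 3^(-1) mod 14 = 5
x = (0×14×2 + 11×3×5) mod 42 = 39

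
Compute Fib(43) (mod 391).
166

Matrix identity: Q^n = [[F_(n+1), F_n], [F_n, F_(n-1)]] with Q = [[1,1],[1,0]].
n = 43 = 101011₂. Square-and-multiply, entries mod 391:
Q^1 = [[1,1],[1,0]]
Q^2 = (Q^1)² = [[2,1],[1,1]]
Q^5 = (Q^2)²·Q = [[8,5],[5,3]]
Q^10 = (Q^5)² = [[89,55],[55,34]]
Q^21 = (Q^10)²·Q = [[116,389],[389,118]]
Q^43 = (Q^21)²·Q = [[89,166],[166,314]]
F_43 mod 391 = Q^43[0][1] = 166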